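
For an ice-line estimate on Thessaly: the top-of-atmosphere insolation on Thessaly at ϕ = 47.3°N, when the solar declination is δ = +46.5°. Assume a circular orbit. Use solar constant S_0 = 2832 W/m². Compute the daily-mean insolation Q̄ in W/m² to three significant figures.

Q̄ ≈ 1.51e+03 W/m²

cos h₀ = −tan(+47.3°) tan(+46.500°) = -1.1420 ≤ −1 ⇒ polar day, h₀ = π.
Bracket: h₀ sin ϕ sin δ + cos ϕ cos δ sin h₀ = 3.1416×0.73491×0.72537 + 0.67816×0.68835×0.00000 = 1.674729 + 0.000000 = 1.674729.
Q̄ = (S_0/π) × [bracket] = (2832/π) × 1.674729 = 1510 W/m².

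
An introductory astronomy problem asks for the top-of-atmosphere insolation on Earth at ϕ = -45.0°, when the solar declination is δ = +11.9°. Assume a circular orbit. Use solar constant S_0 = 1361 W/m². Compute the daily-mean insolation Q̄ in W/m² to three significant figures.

Q̄ ≈ 207 W/m²

cos h₀ = −tan(-45.0°) tan(+11.900°) = 0.2107, h₀ = 1.3585 rad.
Bracket: h₀ sin ϕ sin δ + cos ϕ cos δ sin h₀ = 1.3585×-0.70711×0.20620 + 0.70711×0.97851×0.97754 = -0.198078 + 0.676374 = 0.478296.
Q̄ = (S_0/π) × [bracket] = (1361/π) × 0.478296 = 207.2 W/m².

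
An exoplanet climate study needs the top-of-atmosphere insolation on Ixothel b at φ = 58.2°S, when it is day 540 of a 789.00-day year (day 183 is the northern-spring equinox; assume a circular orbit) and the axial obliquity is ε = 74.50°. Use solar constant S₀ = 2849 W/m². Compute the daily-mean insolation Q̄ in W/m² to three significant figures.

Solar longitude: λ_s = 360° × (540 − 183)/789.00 = 162.890°.
sin δ = sin 74.50° × sin 162.890° = 0.28351, so δ = +16.470°.
cos H₀ = −tan(-58.2°) tan(+16.470°) = 0.4768, H₀ = 1.0738 rad.
Bracket: H₀ sin φ sin δ + cos φ cos δ sin H₀ = 1.0738×-0.84989×0.28351 + 0.52696×0.95897×0.87900 = -0.258735 + 0.444193 = 0.185458.
Q̄ = (S₀/π) × [bracket] = (2849/π) × 0.185458 = 168.2 W/m².

Q̄ ≈ 168 W/m²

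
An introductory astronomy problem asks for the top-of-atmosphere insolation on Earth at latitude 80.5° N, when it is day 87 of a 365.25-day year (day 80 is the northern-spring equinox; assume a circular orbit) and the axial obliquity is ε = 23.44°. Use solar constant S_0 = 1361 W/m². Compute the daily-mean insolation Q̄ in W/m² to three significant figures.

Q̄ ≈ 106 W/m²

Solar longitude: L_s = 360° × (87 − 80)/365.25 = 6.899°.
sin δ = sin 23.44° × sin 6.899° = 0.04778, so δ = +2.739°.
cos h₀ = −tan(+80.5°) tan(+2.739°) = -0.2859, h₀ = 1.8607 rad.
Bracket: h₀ sin ϕ sin δ + cos ϕ cos δ sin h₀ = 1.8607×0.98629×0.04778 + 0.16505×0.99886×0.95827 = 0.087685 + 0.157982 = 0.245667.
Q̄ = (S_0/π) × [bracket] = (1361/π) × 0.245667 = 106.4 W/m².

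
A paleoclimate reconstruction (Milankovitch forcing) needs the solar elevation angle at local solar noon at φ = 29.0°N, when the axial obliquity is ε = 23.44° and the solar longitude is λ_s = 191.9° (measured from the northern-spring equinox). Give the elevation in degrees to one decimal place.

Solar declination: sin δ = sin ε · sin λ_s = sin 23.44° × sin 191.9° = -0.08203, so δ = -4.705°.
At local noon the hour angle is zero, so the zenith angle equals |φ − δ| = |+29.0° − (-4.705°)| = 33.705°.
Elevation = 90° − 33.705° = 56.3°.

56.3°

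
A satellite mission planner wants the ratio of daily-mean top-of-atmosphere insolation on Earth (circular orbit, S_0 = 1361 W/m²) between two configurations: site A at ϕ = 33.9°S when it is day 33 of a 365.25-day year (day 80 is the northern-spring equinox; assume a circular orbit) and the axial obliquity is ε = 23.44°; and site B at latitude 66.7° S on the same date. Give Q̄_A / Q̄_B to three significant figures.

— Configuration A (ϕ=-33.9°):
Solar longitude: L_s = 360° × (33 − 80)/365.25 = -46.324°, i.e. -46.324° + 360° = 313.676°.
sin δ = sin 23.44° × sin 313.676° = -0.28771, so δ = -16.721°.
cos h₀ = −tan(-33.9°) tan(-16.721°) = -0.2019, h₀ = 1.7741 rad.
Bracket: h₀ sin ϕ sin δ + cos ϕ cos δ sin h₀ = 1.7741×-0.55775×-0.28771 + 0.83001×0.95772×0.97941 = 0.284690 + 0.778550 = 1.063240.
Q̄ = (S_0/π) × [bracket] = (1361/π) × 1.063240 = 460.62 W/m².
— Configuration B (ϕ=-66.7°):
cos h₀ = −tan(-66.7°) tan(-16.721°) = -0.6975, h₀ = 2.3428 rad.
Bracket: h₀ sin ϕ sin δ + cos ϕ cos δ sin h₀ = 2.3428×-0.91845×-0.28771 + 0.39555×0.95772×0.71655 = 0.619078 + 0.271448 = 0.890526.
Q̄ = (S_0/π) × [bracket] = (1361/π) × 0.890526 = 385.79 W/m².
Ratio Q̄_A / Q̄_B = 460.62 / 385.79 = 1.194.

Q̄_A / Q̄_B ≈ 1.19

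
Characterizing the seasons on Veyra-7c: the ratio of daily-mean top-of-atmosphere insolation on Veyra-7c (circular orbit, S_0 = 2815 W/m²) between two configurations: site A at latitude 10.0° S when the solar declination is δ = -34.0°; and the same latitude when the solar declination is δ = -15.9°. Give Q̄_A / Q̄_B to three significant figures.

Q̄_A / Q̄_B ≈ 0.953

— Configuration A (ϕ=-10.0°):
cos h₀ = −tan(-10.0°) tan(-34.000°) = -0.1189, h₀ = 1.6900 rad.
Bracket: h₀ sin ϕ sin δ + cos ϕ cos δ sin h₀ = 1.6900×-0.17365×-0.55919 + 0.98481×0.82904×0.99290 = 0.164105 + 0.810650 = 0.974755.
Q̄ = (S_0/π) × [bracket] = (2815/π) × 0.974755 = 873.42 W/m².
— Configuration B (ϕ=-10.0°):
cos h₀ = −tan(-10.0°) tan(-15.900°) = -0.0502, h₀ = 1.6210 rad.
Bracket: h₀ sin ϕ sin δ + cos ϕ cos δ sin h₀ = 1.6210×-0.17365×-0.27396 + 0.98481×0.96174×0.99874 = 0.077116 + 0.945938 = 1.023054.
Q̄ = (S_0/π) × [bracket] = (2815/π) × 1.023054 = 916.70 W/m².
Ratio Q̄_A / Q̄_B = 873.42 / 916.70 = 0.9528.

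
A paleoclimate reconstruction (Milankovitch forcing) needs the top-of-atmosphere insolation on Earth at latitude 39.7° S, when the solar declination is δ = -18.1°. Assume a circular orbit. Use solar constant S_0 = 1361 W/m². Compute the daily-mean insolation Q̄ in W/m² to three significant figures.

Q̄ ≈ 464 W/m²

cos h₀ = −tan(-39.7°) tan(-18.100°) = -0.2714, h₀ = 1.8456 rad.
Bracket: h₀ sin ϕ sin δ + cos ϕ cos δ sin h₀ = 1.8456×-0.63877×-0.31068 + 0.76940×0.95052×0.96248 = 0.366265 + 0.703891 = 1.070156.
Q̄ = (S_0/π) × [bracket] = (1361/π) × 1.070156 = 463.6 W/m².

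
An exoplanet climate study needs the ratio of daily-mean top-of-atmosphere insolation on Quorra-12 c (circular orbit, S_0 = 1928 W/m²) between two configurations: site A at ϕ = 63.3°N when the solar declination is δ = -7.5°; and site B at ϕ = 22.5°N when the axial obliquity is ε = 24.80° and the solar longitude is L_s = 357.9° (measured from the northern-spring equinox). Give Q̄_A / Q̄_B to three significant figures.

Q̄_A / Q̄_B ≈ 0.304

— Configuration A (ϕ=+63.3°):
cos h₀ = −tan(+63.3°) tan(-7.500°) = 0.2618, h₀ = 1.3059 rad.
Bracket: h₀ sin ϕ sin δ + cos ϕ cos δ sin h₀ = 1.3059×0.89337×-0.13053 + 0.44932×0.99144×0.96513 = -0.152283 + 0.429940 = 0.277657.
Q̄ = (S_0/π) × [bracket] = (1928/π) × 0.277657 = 170.40 W/m².
— Configuration B (ϕ=+22.5°):
Solar declination: sin δ = sin ε · sin L_s = sin 24.80° × sin 357.9° = -0.01537, so δ = -0.881°.
cos h₀ = −tan(+22.5°) tan(-0.881°) = 0.0064, h₀ = 1.5644 rad.
Bracket: h₀ sin ϕ sin δ + cos ϕ cos δ sin h₀ = 1.5644×0.38268×-0.01537 + 0.92388×0.99988×0.99998 = -0.009201 + 0.923751 = 0.914550.
Q̄ = (S_0/π) × [bracket] = (1928/π) × 0.914550 = 561.26 W/m².
Ratio Q̄_A / Q̄_B = 170.40 / 561.26 = 0.3036.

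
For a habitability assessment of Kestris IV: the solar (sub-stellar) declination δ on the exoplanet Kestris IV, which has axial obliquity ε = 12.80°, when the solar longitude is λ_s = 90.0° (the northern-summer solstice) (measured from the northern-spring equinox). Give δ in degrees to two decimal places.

sin δ = sin ε · sin λ_s = sin 12.80° × sin 90.0° = 0.221548.
δ = arcsin(0.221548) = +12.80°.

δ = +12.80°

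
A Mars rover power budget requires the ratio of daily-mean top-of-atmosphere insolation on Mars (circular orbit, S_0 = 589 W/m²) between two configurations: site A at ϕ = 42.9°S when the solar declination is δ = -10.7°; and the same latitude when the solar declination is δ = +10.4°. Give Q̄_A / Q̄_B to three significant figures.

— Configuration A (ϕ=-42.9°):
cos h₀ = −tan(-42.9°) tan(-10.700°) = -0.1756, h₀ = 1.7473 rad.
Bracket: h₀ sin ϕ sin δ + cos ϕ cos δ sin h₀ = 1.7473×-0.68072×-0.18567 + 0.73254×0.98261×0.98446 = 0.220840 + 0.708615 = 0.929455.
Q̄ = (S_0/π) × [bracket] = (589/π) × 0.929455 = 174.26 W/m².
— Configuration B (ϕ=-42.9°):
cos h₀ = −tan(-42.9°) tan(+10.400°) = 0.1706, h₀ = 1.3994 rad.
Bracket: h₀ sin ϕ sin δ + cos ϕ cos δ sin h₀ = 1.3994×-0.68072×0.18052 + 0.73254×0.98357×0.98535 = -0.171963 + 0.709949 = 0.537986.
Q̄ = (S_0/π) × [bracket] = (589/π) × 0.537986 = 100.86 W/m².
Ratio Q̄_A / Q̄_B = 174.26 / 100.86 = 1.728.

Q̄_A / Q̄_B ≈ 1.73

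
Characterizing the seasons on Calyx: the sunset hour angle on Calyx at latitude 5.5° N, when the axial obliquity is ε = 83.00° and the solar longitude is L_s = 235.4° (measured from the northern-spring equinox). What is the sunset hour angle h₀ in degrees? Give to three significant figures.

Solar declination: sin δ = sin ε · sin L_s = sin 83.00° × sin 235.4° = -0.81700, so δ = -54.786°.
cos h₀ = −tan ϕ · tan δ = −tan(+5.5°) × tan(-54.786°) = 0.1364, so h₀ = 1.4339 rad = 82.16°.

h₀ = 82.2°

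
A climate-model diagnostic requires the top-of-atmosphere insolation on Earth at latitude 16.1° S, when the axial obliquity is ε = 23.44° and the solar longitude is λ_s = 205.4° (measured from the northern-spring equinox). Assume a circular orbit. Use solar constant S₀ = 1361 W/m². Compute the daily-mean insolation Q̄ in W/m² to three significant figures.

Solar declination: sin δ = sin ε · sin λ_s = sin 23.44° × sin 205.4° = -0.17063, so δ = -9.824°.
cos H₀ = −tan(-16.1°) tan(-9.824°) = -0.0500, H₀ = 1.6208 rad.
Bracket: H₀ sin φ sin δ + cos φ cos δ sin H₀ = 1.6208×-0.27731×-0.17063 + 0.96078×0.98534×0.99875 = 0.076692 + 0.945512 = 1.022204.
Q̄ = (S₀/π) × [bracket] = (1361/π) × 1.022204 = 442.8 W/m².

Q̄ ≈ 443 W/m²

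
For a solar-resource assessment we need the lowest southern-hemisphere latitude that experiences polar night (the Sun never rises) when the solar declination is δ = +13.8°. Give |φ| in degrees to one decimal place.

|φ| = 76.2°

Polar night requires cos H₀ = −tan φ tan δ ≥ 1, i.e. tan φ tan δ ≤ −1.
The boundary is |tan φ| · |tan δ| = 1, so |φ| = 90° − |δ| = 90° − 13.8° = 76.2° in the southern hemisphere.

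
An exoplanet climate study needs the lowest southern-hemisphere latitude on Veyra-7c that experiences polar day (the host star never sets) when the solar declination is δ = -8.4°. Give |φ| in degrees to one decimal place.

|φ| = 81.6°

Polar day requires cos H₀ = −tan φ tan δ ≤ −1, i.e. tan φ tan δ ≥ 1.
The boundary is |tan φ| · |tan δ| = 1, so |φ| = 90° − |δ| = 90° − 8.4° = 81.6° in the southern hemisphere.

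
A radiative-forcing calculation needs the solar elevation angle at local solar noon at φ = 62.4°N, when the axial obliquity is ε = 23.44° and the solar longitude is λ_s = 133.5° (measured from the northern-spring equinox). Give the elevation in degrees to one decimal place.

44.4°

Solar declination: sin δ = sin ε · sin λ_s = sin 23.44° × sin 133.5° = 0.28855, so δ = +16.771°.
At local noon the hour angle is zero, so the zenith angle equals |φ − δ| = |+62.4° − (+16.771°)| = 45.629°.
Elevation = 90° − 45.629° = 44.4°.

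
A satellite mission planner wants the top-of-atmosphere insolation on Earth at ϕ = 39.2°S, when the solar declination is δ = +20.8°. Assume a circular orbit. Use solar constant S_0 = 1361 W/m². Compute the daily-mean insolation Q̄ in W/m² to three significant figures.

Q̄ ≈ 176 W/m²

cos h₀ = −tan(-39.2°) tan(+20.800°) = 0.3098, h₀ = 1.2558 rad.
Bracket: h₀ sin ϕ sin δ + cos ϕ cos δ sin h₀ = 1.2558×-0.63203×0.35511 + 0.77494×0.93483×0.95080 = -0.281852 + 0.688795 = 0.406943.
Q̄ = (S_0/π) × [bracket] = (1361/π) × 0.406943 = 176.3 W/m².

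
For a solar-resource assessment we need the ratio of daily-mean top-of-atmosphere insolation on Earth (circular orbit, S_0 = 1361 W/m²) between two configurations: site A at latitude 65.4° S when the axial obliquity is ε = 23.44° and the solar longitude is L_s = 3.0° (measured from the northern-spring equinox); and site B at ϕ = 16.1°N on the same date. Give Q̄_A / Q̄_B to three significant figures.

— Configuration A (ϕ=-65.4°):
Solar declination: sin δ = sin ε · sin L_s = sin 23.44° × sin 3.0° = 0.02082, so δ = +1.193°.
cos h₀ = −tan(-65.4°) tan(+1.193°) = 0.0455, h₀ = 1.5253 rad.
Bracket: h₀ sin ϕ sin δ + cos ϕ cos δ sin h₀ = 1.5253×-0.90924×0.02082 + 0.41628×0.99978×0.99897 = -0.028875 + 0.415760 = 0.386885.
Q̄ = (S_0/π) × [bracket] = (1361/π) × 0.386885 = 167.61 W/m².
— Configuration B (ϕ=+16.1°):
cos h₀ = −tan(+16.1°) tan(+1.193°) = -0.0060, h₀ = 1.5768 rad.
Bracket: h₀ sin ϕ sin δ + cos ϕ cos δ sin h₀ = 1.5768×0.27731×0.02082 + 0.96078×0.99978×0.99998 = 0.009104 + 0.960549 = 0.969653.
Q̄ = (S_0/π) × [bracket] = (1361/π) × 0.969653 = 420.07 W/m².
Ratio Q̄_A / Q̄_B = 167.61 / 420.07 = 0.3990.

Q̄_A / Q̄_B ≈ 0.399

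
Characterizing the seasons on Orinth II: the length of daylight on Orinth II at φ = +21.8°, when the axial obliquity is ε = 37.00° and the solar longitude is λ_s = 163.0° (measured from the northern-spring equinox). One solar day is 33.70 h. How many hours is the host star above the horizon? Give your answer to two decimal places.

Solar declination: sin δ = sin ε · sin λ_s = sin 37.00° × sin 163.0° = 0.17595, so δ = +10.134°.
cos H₀ = −tan φ · tan δ = −tan(+21.8°) × tan(+10.134°) = -0.0715, so H₀ = 1.6423 rad = 94.10°.
Daylight = 2H₀/(2π) × 33.70 h = (1.6423/π) × 33.70 = 17.62 h.

17.62 h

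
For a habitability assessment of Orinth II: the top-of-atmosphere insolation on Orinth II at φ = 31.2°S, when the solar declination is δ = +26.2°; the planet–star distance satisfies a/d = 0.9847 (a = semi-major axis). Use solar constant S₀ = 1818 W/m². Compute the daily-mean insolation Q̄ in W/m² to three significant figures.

Q̄ ≈ 248 W/m²

cos H₀ = −tan(-31.2°) tan(+26.200°) = 0.2980, H₀ = 1.2682 rad.
Bracket: H₀ sin φ sin δ + cos φ cos δ sin H₀ = 1.2682×-0.51803×0.44151 + 0.85536×0.89726×0.95457 = -0.290057 + 0.732614 = 0.442557.
Inverse-square distance factor (a/d)² = 0.9847² = 0.969634.
Q̄ = (S₀/π) × 0.969634 × [bracket] = (1818/π) × 0.969634 × 0.442557 = 248.3 W/m².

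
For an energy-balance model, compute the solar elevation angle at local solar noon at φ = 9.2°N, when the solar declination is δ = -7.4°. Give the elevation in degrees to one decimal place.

At local noon the hour angle is zero, so the zenith angle equals |φ − δ| = |+9.2° − (-7.400°)| = 16.600°.
Elevation = 90° − 16.600° = 73.4°.

73.4°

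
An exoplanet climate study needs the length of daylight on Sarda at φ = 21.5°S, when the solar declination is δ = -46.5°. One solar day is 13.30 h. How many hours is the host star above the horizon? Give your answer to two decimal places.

8.46 h

cos H₀ = −tan φ · tan δ = −tan(-21.5°) × tan(-46.500°) = -0.4151, so H₀ = 1.9988 rad = 114.53°.
Daylight = 2H₀/(2π) × 13.30 h = (1.9988/π) × 13.30 = 8.46 h.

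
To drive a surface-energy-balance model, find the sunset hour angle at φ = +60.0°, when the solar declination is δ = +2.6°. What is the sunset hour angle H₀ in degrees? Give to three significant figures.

cos H₀ = −tan φ · tan δ = −tan(+60.0°) × tan(+2.600°) = -0.0787, so H₀ = 1.6495 rad = 94.51°.

H₀ = 94.5°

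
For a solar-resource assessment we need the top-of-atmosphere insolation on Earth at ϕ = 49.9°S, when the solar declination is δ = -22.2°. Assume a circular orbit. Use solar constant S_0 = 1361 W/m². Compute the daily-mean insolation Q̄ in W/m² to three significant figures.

Q̄ ≈ 486 W/m²

cos h₀ = −tan(-49.9°) tan(-22.200°) = -0.4846, h₀ = 2.0767 rad.
Bracket: h₀ sin ϕ sin δ + cos ϕ cos δ sin h₀ = 2.0767×-0.76492×-0.37784 + 0.64412×0.92587×0.87472 = 0.600202 + 0.521658 = 1.121860.
Q̄ = (S_0/π) × [bracket] = (1361/π) × 1.121860 = 486.0 W/m².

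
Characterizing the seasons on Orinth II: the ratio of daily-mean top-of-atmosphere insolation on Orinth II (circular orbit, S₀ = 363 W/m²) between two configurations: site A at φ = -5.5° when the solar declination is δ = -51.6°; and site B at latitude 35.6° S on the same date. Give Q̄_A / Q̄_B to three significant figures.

Q̄_A / Q̄_B ≈ 0.512

— Configuration A (φ=-5.5°):
cos H₀ = −tan(-5.5°) tan(-51.600°) = -0.1215, H₀ = 1.6926 rad.
Bracket: H₀ sin φ sin δ + cos φ cos δ sin H₀ = 1.6926×-0.09585×-0.78369 + 0.99540×0.62115×0.99259 = 0.127143 + 0.613711 = 0.740854.
Q̄ = (S₀/π) × [bracket] = (363/π) × 0.740854 = 85.603 W/m².
— Configuration B (φ=-35.6°):
cos H₀ = −tan(-35.6°) tan(-51.600°) = -0.9033, H₀ = 2.6981 rad.
Bracket: H₀ sin φ sin δ + cos φ cos δ sin H₀ = 2.6981×-0.58212×-0.78369 + 0.81310×0.62115×0.42905 = 1.230878 + 0.216695 = 1.447573.
Q̄ = (S₀/π) × [bracket] = (363/π) × 1.447573 = 167.26 W/m².
Ratio Q̄_A / Q̄_B = 85.603 / 167.26 = 0.5118.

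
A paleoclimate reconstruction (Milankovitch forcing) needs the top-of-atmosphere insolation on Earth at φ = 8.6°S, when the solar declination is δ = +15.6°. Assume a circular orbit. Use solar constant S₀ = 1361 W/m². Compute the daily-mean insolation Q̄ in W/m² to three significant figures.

cos H₀ = −tan(-8.6°) tan(+15.600°) = 0.0422, H₀ = 1.5286 rad.
Bracket: H₀ sin φ sin δ + cos φ cos δ sin H₀ = 1.5286×-0.14954×0.26892 + 0.98876×0.96316×0.99911 = -0.061472 + 0.951487 = 0.890015.
Q̄ = (S₀/π) × [bracket] = (1361/π) × 0.890015 = 385.6 W/m².

Q̄ ≈ 386 W/m²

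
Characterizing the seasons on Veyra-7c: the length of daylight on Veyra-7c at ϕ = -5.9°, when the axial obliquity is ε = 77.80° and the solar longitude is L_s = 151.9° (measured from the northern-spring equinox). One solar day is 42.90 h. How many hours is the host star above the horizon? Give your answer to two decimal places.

Solar declination: sin δ = sin ε · sin L_s = sin 77.80° × sin 151.9° = 0.46037, so δ = +27.411°.
cos h₀ = −tan ϕ · tan δ = −tan(-5.9°) × tan(+27.411°) = 0.0536, so h₀ = 1.5172 rad = 86.93°.
Daylight = 2h₀/(2π) × 42.90 h = (1.5172/π) × 42.90 = 20.72 h.

20.72 h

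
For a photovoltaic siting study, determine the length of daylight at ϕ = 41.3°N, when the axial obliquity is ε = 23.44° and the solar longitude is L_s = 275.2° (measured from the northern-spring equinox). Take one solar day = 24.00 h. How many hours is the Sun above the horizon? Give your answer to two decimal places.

Solar declination: sin δ = sin ε · sin L_s = sin 23.44° × sin 275.2° = -0.39615, so δ = -23.338°.
cos h₀ = −tan ϕ · tan δ = −tan(+41.3°) × tan(-23.338°) = 0.3790, so h₀ = 1.1820 rad = 67.73°.
Daylight = 2h₀/(2π) × 24.00 h = (1.1820/π) × 24.00 = 9.03 h.

9.03 h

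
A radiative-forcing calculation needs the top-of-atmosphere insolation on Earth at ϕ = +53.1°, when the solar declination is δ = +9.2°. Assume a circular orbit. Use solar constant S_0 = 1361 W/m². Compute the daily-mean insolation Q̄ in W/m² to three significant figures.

Q̄ ≈ 350 W/m²

cos h₀ = −tan(+53.1°) tan(+9.200°) = -0.2157, h₀ = 1.7882 rad.
Bracket: h₀ sin ϕ sin δ + cos ϕ cos δ sin h₀ = 1.7882×0.79968×0.15988 + 0.60042×0.98714×0.97646 = 0.228626 + 0.578746 = 0.807372.
Q̄ = (S_0/π) × [bracket] = (1361/π) × 0.807372 = 349.8 W/m².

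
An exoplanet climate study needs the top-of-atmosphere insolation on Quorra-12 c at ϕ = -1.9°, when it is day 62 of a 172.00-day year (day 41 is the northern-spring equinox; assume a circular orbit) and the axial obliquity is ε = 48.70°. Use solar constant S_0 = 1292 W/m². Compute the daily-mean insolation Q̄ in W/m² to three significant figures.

Solar longitude: L_s = 360° × (62 − 41)/172.00 = 43.953°.
sin δ = sin 48.70° × sin 43.953° = 0.52143, so δ = +31.428°.
cos h₀ = −tan(-1.9°) tan(+31.428°) = 0.0203, h₀ = 1.5505 rad.
Bracket: h₀ sin ϕ sin δ + cos ϕ cos δ sin h₀ = 1.5505×-0.03316×0.52143 + 0.99945×0.85329×0.99979 = -0.026809 + 0.852642 = 0.825833.
Q̄ = (S_0/π) × [bracket] = (1292/π) × 0.825833 = 339.6 W/m².

Q̄ ≈ 340 W/m²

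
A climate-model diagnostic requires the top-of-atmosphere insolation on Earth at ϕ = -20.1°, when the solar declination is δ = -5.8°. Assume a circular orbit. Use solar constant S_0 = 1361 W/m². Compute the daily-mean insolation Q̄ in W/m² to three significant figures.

Q̄ ≈ 429 W/m²

cos h₀ = −tan(-20.1°) tan(-5.800°) = -0.0372, h₀ = 1.6080 rad.
Bracket: h₀ sin ϕ sin δ + cos ϕ cos δ sin h₀ = 1.6080×-0.34366×-0.10106 + 0.93909×0.99488×0.99931 = 0.055846 + 0.933637 = 0.989483.
Q̄ = (S_0/π) × [bracket] = (1361/π) × 0.989483 = 428.7 W/m².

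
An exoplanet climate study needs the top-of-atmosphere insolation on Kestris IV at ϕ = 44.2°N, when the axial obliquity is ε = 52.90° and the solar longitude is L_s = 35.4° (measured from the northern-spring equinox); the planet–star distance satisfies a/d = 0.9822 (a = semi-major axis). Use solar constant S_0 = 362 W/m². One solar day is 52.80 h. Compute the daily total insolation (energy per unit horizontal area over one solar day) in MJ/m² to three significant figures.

Solar declination: sin δ = sin ε · sin L_s = sin 52.90° × sin 35.4° = 0.46203, so δ = +27.518°.
cos h₀ = −tan(+44.2°) tan(+27.518°) = -0.5066, h₀ = 2.1021 rad.
Bracket: h₀ sin ϕ sin δ + cos ϕ cos δ sin h₀ = 2.1021×0.69717×0.46203 + 0.71691×0.88687×0.86217 = 0.677115 + 0.548173 = 1.225288.
Inverse-square distance factor (a/d)² = 0.9822² = 0.964717.
Q̄ = (S_0/π) × 0.964717 × [bracket] = (362/π) × 0.964717 × 1.225288 = 136.21 W/m².
Daily total = Q̄ × 52.80 h × 3600 s/h = 136.21 × 52.80 × 3600 / 10⁶ = 25.89 MJ/m².

25.9 MJ/m²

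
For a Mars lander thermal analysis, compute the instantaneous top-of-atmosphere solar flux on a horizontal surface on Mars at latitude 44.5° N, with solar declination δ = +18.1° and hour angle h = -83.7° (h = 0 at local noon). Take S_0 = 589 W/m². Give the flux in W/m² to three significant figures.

cos θ_z = sin ϕ sin δ + cos ϕ cos δ cos h = 0.217756 + 0.074395 = 0.292151.
Flux = S_0 · cos θ_z = 589 × 0.292151 = 172.1 W/m².

172 W/m²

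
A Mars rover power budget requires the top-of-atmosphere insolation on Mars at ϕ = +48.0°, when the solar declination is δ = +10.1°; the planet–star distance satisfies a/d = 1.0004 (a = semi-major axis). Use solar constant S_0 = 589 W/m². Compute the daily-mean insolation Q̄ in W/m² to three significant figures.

Q̄ ≈ 164 W/m²

cos h₀ = −tan(+48.0°) tan(+10.100°) = -0.1978, h₀ = 1.7699 rad.
Bracket: h₀ sin ϕ sin δ + cos ϕ cos δ sin h₀ = 1.7699×0.74314×0.17537 + 0.66913×0.98450×0.98024 = 0.230661 + 0.645741 = 0.876402.
Inverse-square distance factor (a/d)² = 1.0004² = 1.000800.
Q̄ = (S_0/π) × 1.000800 × [bracket] = (589/π) × 1.000800 × 0.876402 = 164.4 W/m².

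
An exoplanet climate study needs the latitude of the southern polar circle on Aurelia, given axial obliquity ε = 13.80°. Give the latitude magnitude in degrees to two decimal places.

76.20°

The polar circle is the lowest latitude that experiences at least one full rotation of continuous darkness at the northern-summer solstice; it lies at |φ| = 90° − ε = 90° − 13.80° = 76.20°.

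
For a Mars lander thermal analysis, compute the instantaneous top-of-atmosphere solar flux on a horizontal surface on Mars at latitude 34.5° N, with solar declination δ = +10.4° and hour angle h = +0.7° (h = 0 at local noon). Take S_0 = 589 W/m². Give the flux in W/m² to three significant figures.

cos θ_z = sin ϕ sin δ + cos ϕ cos δ cos h = 0.102247 + 0.810527 = 0.912774.
Flux = S_0 · cos θ_z = 589 × 0.912774 = 537.6 W/m².

538 W/m²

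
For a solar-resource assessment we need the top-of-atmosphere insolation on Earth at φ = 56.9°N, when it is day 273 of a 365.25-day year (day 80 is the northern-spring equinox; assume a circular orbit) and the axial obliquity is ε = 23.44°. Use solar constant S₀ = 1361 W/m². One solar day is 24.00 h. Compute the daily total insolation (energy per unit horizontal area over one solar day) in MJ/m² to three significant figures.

17.0 MJ/m²

Solar longitude: λ_s = 360° × (273 − 80)/365.25 = 190.226°.
sin δ = sin 23.44° × sin 190.226° = -0.07062, so δ = -4.050°.
cos H₀ = −tan(+56.9°) tan(-4.050°) = 0.1086, H₀ = 1.4620 rad.
Bracket: H₀ sin φ sin δ + cos φ cos δ sin H₀ = 1.4620×0.83772×-0.07062 + 0.54610×0.99750×0.99409 = -0.086492 + 0.541515 = 0.455023.
Q̄ = (S₀/π) × [bracket] = (1361/π) × 0.455023 = 197.12 W/m².
Daily total = Q̄ × 24.00 h × 3600 s/h = 197.12 × 24.00 × 3600 / 10⁶ = 17.03 MJ/m².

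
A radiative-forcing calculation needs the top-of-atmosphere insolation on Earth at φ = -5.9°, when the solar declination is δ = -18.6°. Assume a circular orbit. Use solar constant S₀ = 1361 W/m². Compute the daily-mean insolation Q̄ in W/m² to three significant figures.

cos H₀ = −tan(-5.9°) tan(-18.600°) = -0.0348, H₀ = 1.6056 rad.
Bracket: H₀ sin φ sin δ + cos φ cos δ sin H₀ = 1.6056×-0.10279×-0.31896 + 0.99470×0.94777×0.99940 = 0.052641 + 0.942181 = 0.994822.
Q̄ = (S₀/π) × [bracket] = (1361/π) × 0.994822 = 431.0 W/m².

Q̄ ≈ 431 W/m²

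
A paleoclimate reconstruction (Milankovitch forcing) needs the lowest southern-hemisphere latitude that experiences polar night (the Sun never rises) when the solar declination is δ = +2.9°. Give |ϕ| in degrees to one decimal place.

|ϕ| = 87.1°

Polar night requires cos h₀ = −tan ϕ tan δ ≥ 1, i.e. tan ϕ tan δ ≤ −1.
The boundary is |tan ϕ| · |tan δ| = 1, so |ϕ| = 90° − |δ| = 90° − 2.9° = 87.1° in the southern hemisphere.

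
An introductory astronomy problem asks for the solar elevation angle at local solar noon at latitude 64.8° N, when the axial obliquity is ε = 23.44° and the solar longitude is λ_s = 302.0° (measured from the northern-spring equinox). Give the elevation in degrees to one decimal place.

Solar declination: sin δ = sin ε · sin λ_s = sin 23.44° × sin 302.0° = -0.33734, so δ = -19.715°.
At local noon the hour angle is zero, so the zenith angle equals |φ − δ| = |+64.8° − (-19.715°)| = 84.515°.
Elevation = 90° − 84.515° = 5.5°.

5.5°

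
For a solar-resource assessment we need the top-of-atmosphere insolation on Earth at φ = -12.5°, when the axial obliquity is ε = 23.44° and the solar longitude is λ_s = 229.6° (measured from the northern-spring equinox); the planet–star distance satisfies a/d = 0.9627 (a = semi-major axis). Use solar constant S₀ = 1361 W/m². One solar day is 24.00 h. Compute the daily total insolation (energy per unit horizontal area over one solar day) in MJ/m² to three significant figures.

Solar declination: sin δ = sin ε · sin λ_s = sin 23.44° × sin 229.6° = -0.30293, so δ = -17.634°.
cos H₀ = −tan(-12.5°) tan(-17.634°) = -0.0705, H₀ = 1.6413 rad.
Bracket: H₀ sin φ sin δ + cos φ cos δ sin H₀ = 1.6413×-0.21644×-0.30293 + 0.97630×0.95301×0.99751 = 0.107614 + 0.928107 = 1.035721.
Inverse-square distance factor (a/d)² = 0.9627² = 0.926791.
Q̄ = (S₀/π) × 0.926791 × [bracket] = (1361/π) × 0.926791 × 1.035721 = 415.85 W/m².
Daily total = Q̄ × 24.00 h × 3600 s/h = 415.85 × 24.00 × 3600 / 10⁶ = 35.93 MJ/m².

35.9 MJ/m²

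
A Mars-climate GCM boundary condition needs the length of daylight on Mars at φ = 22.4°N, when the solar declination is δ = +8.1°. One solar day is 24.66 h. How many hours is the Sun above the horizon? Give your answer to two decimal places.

cos H₀ = −tan φ · tan δ = −tan(+22.4°) × tan(+8.100°) = -0.0587, so H₀ = 1.6295 rad = 93.36°.
Daylight = 2H₀/(2π) × 24.66 h = (1.6295/π) × 24.66 = 12.79 h.

12.79 h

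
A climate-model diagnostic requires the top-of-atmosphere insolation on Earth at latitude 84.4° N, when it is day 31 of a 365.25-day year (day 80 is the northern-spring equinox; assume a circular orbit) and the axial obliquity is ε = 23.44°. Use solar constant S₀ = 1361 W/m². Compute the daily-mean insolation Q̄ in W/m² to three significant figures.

Q̄ ≈ 0.00 W/m²

Solar longitude: λ_s = 360° × (31 − 80)/365.25 = -48.296°, i.e. -48.296° + 360° = 311.704°.
sin δ = sin 23.44° × sin 311.704° = -0.29698, so δ = -17.277°.
cos H₀ = −tan(+84.4°) tan(-17.277°) = 3.1720 ≥ 1 ⇒ polar night, H₀ = 0 and Q̄ = 0.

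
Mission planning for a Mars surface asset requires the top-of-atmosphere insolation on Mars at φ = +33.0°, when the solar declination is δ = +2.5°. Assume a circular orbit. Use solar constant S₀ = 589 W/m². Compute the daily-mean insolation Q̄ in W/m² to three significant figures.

cos H₀ = −tan(+33.0°) tan(+2.500°) = -0.0284, H₀ = 1.5992 rad.
Bracket: H₀ sin φ sin δ + cos φ cos δ sin H₀ = 1.5992×0.54464×0.04362 + 0.83867×0.99905×0.99960 = 0.037993 + 0.837538 = 0.875531.
Q̄ = (S₀/π) × [bracket] = (589/π) × 0.875531 = 164.1 W/m².

Q̄ ≈ 164 W/m²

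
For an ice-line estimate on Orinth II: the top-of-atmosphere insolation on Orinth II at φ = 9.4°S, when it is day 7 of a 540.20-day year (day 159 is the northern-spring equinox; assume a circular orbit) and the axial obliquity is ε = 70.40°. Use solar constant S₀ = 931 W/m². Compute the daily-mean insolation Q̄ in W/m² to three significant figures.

Solar longitude: λ_s = 360° × (7 − 159)/540.20 = -101.296°, i.e. -101.296° + 360° = 258.704°.
sin δ = sin 70.40° × sin 258.704° = -0.92381, so δ = -67.489°.
cos H₀ = −tan(-9.4°) tan(-67.489°) = -0.3995, H₀ = 1.9817 rad.
Bracket: H₀ sin φ sin δ + cos φ cos δ sin H₀ = 1.9817×-0.16333×-0.92381 + 0.98657×0.38285×0.91675 = 0.299011 + 0.346264 = 0.645275.
Q̄ = (S₀/π) × [bracket] = (931/π) × 0.645275 = 191.2 W/m².

Q̄ ≈ 191 W/m²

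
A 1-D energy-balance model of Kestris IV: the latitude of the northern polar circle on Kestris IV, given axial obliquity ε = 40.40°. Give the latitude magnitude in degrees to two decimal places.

49.60°

The polar circle is the lowest latitude that experiences at least one full rotation of continuous daylight at the northern-summer solstice; it lies at |ϕ| = 90° − ε = 90° − 40.40° = 49.60°.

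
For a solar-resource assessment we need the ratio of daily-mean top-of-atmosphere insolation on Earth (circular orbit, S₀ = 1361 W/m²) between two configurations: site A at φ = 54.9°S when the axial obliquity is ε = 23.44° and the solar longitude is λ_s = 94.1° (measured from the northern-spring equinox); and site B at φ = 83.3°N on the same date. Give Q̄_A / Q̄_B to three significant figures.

— Configuration A (φ=-54.9°):
Solar declination: sin δ = sin ε · sin λ_s = sin 23.44° × sin 94.1° = 0.39677, so δ = +23.376°.
cos H₀ = −tan(-54.9°) tan(+23.376°) = 0.6150, H₀ = 0.9084 rad.
Bracket: H₀ sin φ sin δ + cos φ cos δ sin H₀ = 0.9084×-0.81815×0.39677 + 0.57501×0.91792×0.78850 = -0.294882 + 0.416181 = 0.121299.
Q̄ = (S₀/π) × [bracket] = (1361/π) × 0.121299 = 52.549 W/m².
— Configuration B (φ=+83.3°):
cos H₀ = −tan(+83.3°) tan(+23.376°) = -3.6796 ≤ −1 ⇒ polar day, H₀ = π.
Bracket: H₀ sin φ sin δ + cos φ cos δ sin H₀ = 3.1416×0.99317×0.39677 + 0.11667×0.91792×0.00000 = 1.237979 + 0.000000 = 1.237979.
Q̄ = (S₀/π) × [bracket] = (1361/π) × 1.237979 = 536.32 W/m².
Ratio Q̄_A / Q̄_B = 52.549 / 536.32 = 0.09798.

Q̄_A / Q̄_B ≈ 0.0980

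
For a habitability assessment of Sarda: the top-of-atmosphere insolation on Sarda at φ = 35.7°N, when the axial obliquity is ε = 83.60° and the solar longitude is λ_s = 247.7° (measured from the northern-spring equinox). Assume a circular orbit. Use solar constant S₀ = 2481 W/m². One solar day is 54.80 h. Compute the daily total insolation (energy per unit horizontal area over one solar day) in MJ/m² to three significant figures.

Solar declination: sin δ = sin ε · sin λ_s = sin 83.60° × sin 247.7° = -0.91944, so δ = -66.845°.
cos H₀ = −tan(+35.7°) tan(-66.845°) = 1.6802 ≥ 1 ⇒ polar night, H₀ = 0 and Q̄ = 0.
Daily total = Q̄ × 54.80 h × 3600 s/h = 0.00 MJ/m².

0.00 MJ/m²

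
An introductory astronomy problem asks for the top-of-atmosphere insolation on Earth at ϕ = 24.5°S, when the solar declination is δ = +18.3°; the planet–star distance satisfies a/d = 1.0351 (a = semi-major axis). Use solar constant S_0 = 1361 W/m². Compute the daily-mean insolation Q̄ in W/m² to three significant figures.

cos h₀ = −tan(-24.5°) tan(+18.300°) = 0.1507, h₀ = 1.4195 rad.
Bracket: h₀ sin ϕ sin δ + cos ϕ cos δ sin h₀ = 1.4195×-0.41469×0.31399 + 0.90996×0.94943×0.98858 = -0.184831 + 0.854077 = 0.669246.
Inverse-square distance factor (a/d)² = 1.0351² = 1.071432.
Q̄ = (S_0/π) × 1.071432 × [bracket] = (1361/π) × 1.071432 × 0.669246 = 310.6 W/m².

Q̄ ≈ 311 W/m²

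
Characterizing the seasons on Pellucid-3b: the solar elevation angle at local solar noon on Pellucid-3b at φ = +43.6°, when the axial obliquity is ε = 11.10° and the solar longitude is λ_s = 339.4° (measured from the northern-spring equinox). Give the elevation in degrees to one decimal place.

Solar declination: sin δ = sin ε · sin λ_s = sin 11.10° × sin 339.4° = -0.06774, so δ = -3.884°.
At local noon the hour angle is zero, so the zenith angle equals |φ − δ| = |+43.6° − (-3.884°)| = 47.484°.
Elevation = 90° − 47.484° = 42.5°.

42.5°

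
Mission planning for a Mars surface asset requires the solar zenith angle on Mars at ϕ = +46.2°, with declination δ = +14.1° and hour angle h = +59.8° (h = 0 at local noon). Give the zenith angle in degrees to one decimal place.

θ_z = 59.1°

cos θ_z = sin ϕ sin δ + cos ϕ cos δ cos h = 0.175832 + 0.337672 = 0.513504.
θ_z = arccos(0.513504) = 59.1°.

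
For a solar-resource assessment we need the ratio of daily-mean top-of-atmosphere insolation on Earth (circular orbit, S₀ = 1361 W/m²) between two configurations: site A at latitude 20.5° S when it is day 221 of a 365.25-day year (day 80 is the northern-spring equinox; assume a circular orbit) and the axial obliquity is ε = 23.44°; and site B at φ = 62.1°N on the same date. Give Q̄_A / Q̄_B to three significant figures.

Q̄_A / Q̄_B ≈ 0.875

— Configuration A (φ=-20.5°):
Solar longitude: λ_s = 360° × (221 − 80)/365.25 = 138.973°.
sin δ = sin 23.44° × sin 138.973° = 0.26111, so δ = +15.136°.
cos H₀ = −tan(-20.5°) tan(+15.136°) = 0.1011, H₀ = 1.4695 rad.
Bracket: H₀ sin φ sin δ + cos φ cos δ sin H₀ = 1.4695×-0.35021×0.26111 + 0.93667×0.96531×0.99487 = -0.134376 + 0.899538 = 0.765162.
Q̄ = (S₀/π) × [bracket] = (1361/π) × 0.765162 = 331.48 W/m².
— Configuration B (φ=+62.1°):
cos H₀ = −tan(+62.1°) tan(+15.136°) = -0.5109, H₀ = 2.1070 rad.
Bracket: H₀ sin φ sin δ + cos φ cos δ sin H₀ = 2.1070×0.88377×0.26111 + 0.46793×0.96531×0.85965 = 0.486214 + 0.388302 = 0.874516.
Q̄ = (S₀/π) × [bracket] = (1361/π) × 0.874516 = 378.86 W/m².
Ratio Q̄_A / Q̄_B = 331.48 / 378.86 = 0.8749.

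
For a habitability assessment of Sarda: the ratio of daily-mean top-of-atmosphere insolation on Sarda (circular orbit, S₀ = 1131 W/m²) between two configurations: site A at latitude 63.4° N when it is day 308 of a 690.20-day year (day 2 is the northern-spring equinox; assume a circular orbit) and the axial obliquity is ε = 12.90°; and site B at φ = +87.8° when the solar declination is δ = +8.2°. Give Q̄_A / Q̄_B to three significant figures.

Q̄_A / Q̄_B ≈ 1.25

— Configuration A (φ=+63.4°):
Solar longitude: λ_s = 360° × (308 − 2)/690.20 = 159.606°.
sin δ = sin 12.90° × sin 159.606° = 0.07780, so δ = +4.462°.
cos H₀ = −tan(+63.4°) tan(+4.462°) = -0.1558, H₀ = 1.7273 rad.
Bracket: H₀ sin φ sin δ + cos φ cos δ sin H₀ = 1.7273×0.89415×0.07780 + 0.44776×0.99697×0.98778 = 0.120159 + 0.440948 = 0.561107.
Q̄ = (S₀/π) × [bracket] = (1131/π) × 0.561107 = 202.00 W/m².
— Configuration B (φ=+87.8°):
cos H₀ = −tan(+87.8°) tan(+8.200°) = -3.7511 ≤ −1 ⇒ polar day, H₀ = π.
Bracket: H₀ sin φ sin δ + cos φ cos δ sin H₀ = 3.1416×0.99926×0.14263 + 0.03839×0.98978×0.00000 = 0.447755 + 0.000000 = 0.447755.
Q̄ = (S₀/π) × [bracket] = (1131/π) × 0.447755 = 161.20 W/m².
Ratio Q̄_A / Q̄_B = 202.00 / 161.20 = 1.253.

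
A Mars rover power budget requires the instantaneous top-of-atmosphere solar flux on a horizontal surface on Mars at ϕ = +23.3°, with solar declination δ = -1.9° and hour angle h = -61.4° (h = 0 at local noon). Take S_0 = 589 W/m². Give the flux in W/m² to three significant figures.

cos θ_z = sin ϕ sin δ + cos ϕ cos δ cos h = -0.013114 + 0.439411 = 0.426297.
Flux = S_0 · cos θ_z = 589 × 0.426297 = 251.1 W/m².

251 W/m²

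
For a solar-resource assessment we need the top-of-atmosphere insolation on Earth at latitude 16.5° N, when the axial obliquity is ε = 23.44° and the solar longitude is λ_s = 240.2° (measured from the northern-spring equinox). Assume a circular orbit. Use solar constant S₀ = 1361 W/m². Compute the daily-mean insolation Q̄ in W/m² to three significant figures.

Solar declination: sin δ = sin ε · sin λ_s = sin 23.44° × sin 240.2° = -0.34519, so δ = -20.193°.
cos H₀ = −tan(+16.5°) tan(-20.193°) = 0.1089, H₀ = 1.4616 rad.
Bracket: H₀ sin φ sin δ + cos φ cos δ sin H₀ = 1.4616×0.28402×-0.34519 + 0.95882×0.93853×0.99405 = -0.143297 + 0.894527 = 0.751230.
Q̄ = (S₀/π) × [bracket] = (1361/π) × 0.751230 = 325.4 W/m².

Q̄ ≈ 325 W/m²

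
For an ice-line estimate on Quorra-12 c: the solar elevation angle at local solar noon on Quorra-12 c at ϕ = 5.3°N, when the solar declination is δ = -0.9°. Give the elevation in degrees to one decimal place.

At local noon the hour angle is zero, so the zenith angle equals |ϕ − δ| = |+5.3° − (-0.900°)| = 6.200°.
Elevation = 90° − 6.200° = 83.8°.

83.8°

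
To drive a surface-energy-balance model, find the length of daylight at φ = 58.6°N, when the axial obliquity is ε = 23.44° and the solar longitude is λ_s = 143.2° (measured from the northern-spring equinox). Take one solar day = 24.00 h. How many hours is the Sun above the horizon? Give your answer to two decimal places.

Solar declination: sin δ = sin ε · sin λ_s = sin 23.44° × sin 143.2° = 0.23828, so δ = +13.785°.
cos H₀ = −tan φ · tan δ = −tan(+58.6°) × tan(+13.785°) = -0.4020, so H₀ = 1.9844 rad = 113.70°.
Daylight = 2H₀/(2π) × 24.00 h = (1.9844/π) × 24.00 = 15.16 h.

15.16 h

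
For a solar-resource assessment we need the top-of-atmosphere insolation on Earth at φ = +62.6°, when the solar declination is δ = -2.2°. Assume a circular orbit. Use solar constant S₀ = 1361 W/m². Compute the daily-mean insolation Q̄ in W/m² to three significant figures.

cos H₀ = −tan(+62.6°) tan(-2.200°) = 0.0741, H₀ = 1.4966 rad.
Bracket: H₀ sin φ sin δ + cos φ cos δ sin H₀ = 1.4966×0.88782×-0.03839 + 0.46020×0.99926×0.99725 = -0.051009 + 0.458595 = 0.407586.
Q̄ = (S₀/π) × [bracket] = (1361/π) × 0.407586 = 176.6 W/m².

Q̄ ≈ 177 W/m²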